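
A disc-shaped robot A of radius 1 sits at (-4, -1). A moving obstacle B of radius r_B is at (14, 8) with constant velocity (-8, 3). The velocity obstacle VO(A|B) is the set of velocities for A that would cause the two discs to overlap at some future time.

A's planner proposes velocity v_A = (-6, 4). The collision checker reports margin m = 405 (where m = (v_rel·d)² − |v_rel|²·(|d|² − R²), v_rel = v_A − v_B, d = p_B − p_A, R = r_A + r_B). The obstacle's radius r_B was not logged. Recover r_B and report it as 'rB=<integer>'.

m = 405
d = (18, 9);  v_rel = (2, 1),  |v_rel|² = 5
v_rel×d = (2)·(9) − (1)·(18) = 0
since m = R²·5 − 0²:  R² = (0 + 405) / 5 = 81
R = √81 = 9  ⇒  r_B = 9 − 1 = 8

rB=8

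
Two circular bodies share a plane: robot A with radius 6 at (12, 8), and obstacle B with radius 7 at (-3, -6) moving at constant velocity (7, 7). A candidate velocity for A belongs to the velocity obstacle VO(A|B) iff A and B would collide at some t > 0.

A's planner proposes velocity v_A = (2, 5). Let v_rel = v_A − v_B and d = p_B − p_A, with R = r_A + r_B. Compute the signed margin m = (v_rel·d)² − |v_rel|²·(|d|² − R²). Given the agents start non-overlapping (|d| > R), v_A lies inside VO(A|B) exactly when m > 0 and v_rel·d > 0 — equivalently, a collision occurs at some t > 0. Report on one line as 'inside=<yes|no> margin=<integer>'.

d = (-15, -14),  |d|² = 421;  R = 6+7 = 13,  c = 421−13² = 252
v_rel = (-5, -2),  |v_rel|² = 29;  v_rel·d = (-5)·(-15) + (-2)·(-14) = 103
29·t² − 206·t + 252 = 0  ⇒  m = 103² − 29·252 = 3301
m = 3301 > 0,  v_rel·d = 103 > 0  ⇒  inside

inside=yes margin=3301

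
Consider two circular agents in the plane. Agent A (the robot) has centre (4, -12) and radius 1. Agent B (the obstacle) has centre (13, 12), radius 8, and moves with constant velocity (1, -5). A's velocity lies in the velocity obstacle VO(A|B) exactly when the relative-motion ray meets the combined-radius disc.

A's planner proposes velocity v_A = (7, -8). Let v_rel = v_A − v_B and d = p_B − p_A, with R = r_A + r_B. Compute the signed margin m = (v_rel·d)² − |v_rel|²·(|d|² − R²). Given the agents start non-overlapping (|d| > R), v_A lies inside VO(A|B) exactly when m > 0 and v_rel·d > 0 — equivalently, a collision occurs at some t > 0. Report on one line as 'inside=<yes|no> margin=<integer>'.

d = (9, 24),  |d|² = 657;  R = 1+8 = 9,  c = 657−9² = 576
v_rel = (6, -3),  |v_rel|² = 45;  v_rel·d = (6)·(9) + (-3)·(24) = -18
45·t² + 36·t + 576 = 0  ⇒  m = (-18)² − 45·576 = -25596
m = -25596 < 0,  v_rel·d = -18 < 0  ⇒  outside

inside=no margin=-25596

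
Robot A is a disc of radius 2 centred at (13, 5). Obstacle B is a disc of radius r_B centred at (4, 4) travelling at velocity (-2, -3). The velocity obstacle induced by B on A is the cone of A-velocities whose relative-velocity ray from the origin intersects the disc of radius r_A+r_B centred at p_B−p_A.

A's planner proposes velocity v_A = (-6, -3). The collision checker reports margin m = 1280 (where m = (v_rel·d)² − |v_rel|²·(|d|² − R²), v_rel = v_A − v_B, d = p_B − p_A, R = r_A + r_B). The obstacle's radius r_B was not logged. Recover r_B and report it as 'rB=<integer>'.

m = 1280
d = (-9, -1);  v_rel = (-4, 0),  |v_rel|² = 16
v_rel×d = (-4)·(-1) − (0)·(-9) = 4
since m = R²·16 − 4²:  R² = (16 + 1280) / 16 = 81
R = √81 = 9  ⇒  r_B = 9 − 2 = 7

rB=7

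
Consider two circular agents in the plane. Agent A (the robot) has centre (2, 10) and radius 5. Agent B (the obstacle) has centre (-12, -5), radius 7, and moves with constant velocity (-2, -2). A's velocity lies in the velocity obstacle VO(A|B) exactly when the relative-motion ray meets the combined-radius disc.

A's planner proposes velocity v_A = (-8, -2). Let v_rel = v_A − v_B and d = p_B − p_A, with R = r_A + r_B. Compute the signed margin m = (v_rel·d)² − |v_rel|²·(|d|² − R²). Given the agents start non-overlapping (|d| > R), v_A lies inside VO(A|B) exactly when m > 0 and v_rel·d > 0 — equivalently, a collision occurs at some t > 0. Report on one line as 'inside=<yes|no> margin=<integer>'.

d = (-14, -15),  |d|² = 421;  R = 5+7 = 12,  c = 421−12² = 277
v_rel = (-6, 0),  |v_rel|² = 36;  v_rel·d = (-6)·(-14) + (0)·(-15) = 84
36·t² − 168·t + 277 = 0  ⇒  m = 84² − 36·277 = -2916
m = -2916 < 0,  v_rel·d = 84 > 0  ⇒  outside

inside=no margin=-2916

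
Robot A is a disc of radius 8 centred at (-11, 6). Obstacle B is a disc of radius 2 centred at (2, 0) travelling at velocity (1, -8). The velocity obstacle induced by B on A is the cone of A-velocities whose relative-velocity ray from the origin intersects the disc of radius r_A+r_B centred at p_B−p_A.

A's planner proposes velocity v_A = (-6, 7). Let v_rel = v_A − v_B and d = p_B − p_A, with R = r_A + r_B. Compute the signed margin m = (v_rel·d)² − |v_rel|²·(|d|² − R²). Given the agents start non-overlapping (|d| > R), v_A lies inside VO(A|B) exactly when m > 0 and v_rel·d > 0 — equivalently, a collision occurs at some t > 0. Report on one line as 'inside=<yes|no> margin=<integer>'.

d = (13, -6),  |d|² = 205;  R = 8+2 = 10,  c = 205−10² = 105
v_rel = (-7, 15),  |v_rel|² = 274;  v_rel·d = (-7)·(13) + (15)·(-6) = -181
274·t² + 362·t + 105 = 0  ⇒  m = (-181)² − 274·105 = 3991
m = 3991 > 0,  v_rel·d = -181 < 0  ⇒  outside

inside=no margin=3991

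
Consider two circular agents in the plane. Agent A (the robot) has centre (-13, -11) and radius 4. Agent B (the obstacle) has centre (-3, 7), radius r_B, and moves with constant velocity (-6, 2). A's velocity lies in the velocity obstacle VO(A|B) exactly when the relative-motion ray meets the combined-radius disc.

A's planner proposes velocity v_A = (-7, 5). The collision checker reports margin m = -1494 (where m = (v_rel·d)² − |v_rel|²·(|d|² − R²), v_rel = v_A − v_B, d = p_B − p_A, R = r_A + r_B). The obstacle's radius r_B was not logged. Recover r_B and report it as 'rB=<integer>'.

m = -1494
d = (10, 18);  v_rel = (-1, 3),  |v_rel|² = 10
v_rel×d = (-1)·(18) − (3)·(10) = -48
since m = R²·10 − (-48)²:  R² = (2304 + -1494) / 10 = 81
R = √81 = 9  ⇒  r_B = 9 − 4 = 5

rB=5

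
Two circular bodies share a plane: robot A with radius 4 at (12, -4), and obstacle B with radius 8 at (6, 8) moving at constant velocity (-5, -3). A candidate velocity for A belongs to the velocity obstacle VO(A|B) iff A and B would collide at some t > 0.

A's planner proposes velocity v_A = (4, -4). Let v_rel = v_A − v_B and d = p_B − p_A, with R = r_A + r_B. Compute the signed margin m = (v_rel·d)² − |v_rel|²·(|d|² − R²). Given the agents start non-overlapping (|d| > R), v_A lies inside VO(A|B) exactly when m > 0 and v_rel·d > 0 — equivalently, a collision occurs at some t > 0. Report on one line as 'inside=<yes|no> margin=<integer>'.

d = (-6, 12),  |d|² = 180;  R = 4+8 = 12,  c = 180−12² = 36
v_rel = (9, -1),  |v_rel|² = 82;  v_rel·d = (9)·(-6) + (-1)·(12) = -66
82·t² + 132·t + 36 = 0  ⇒  m = (-66)² − 82·36 = 1404
m = 1404 > 0,  v_rel·d = -66 < 0  ⇒  outside

inside=no margin=1404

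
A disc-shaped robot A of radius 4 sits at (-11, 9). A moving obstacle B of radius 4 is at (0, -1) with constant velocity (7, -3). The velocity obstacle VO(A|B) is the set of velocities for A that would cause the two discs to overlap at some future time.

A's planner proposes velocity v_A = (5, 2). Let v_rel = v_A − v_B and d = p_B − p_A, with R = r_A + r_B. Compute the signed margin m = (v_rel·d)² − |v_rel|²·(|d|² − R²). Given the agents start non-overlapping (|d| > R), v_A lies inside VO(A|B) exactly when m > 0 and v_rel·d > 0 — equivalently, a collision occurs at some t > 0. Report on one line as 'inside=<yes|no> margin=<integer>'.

d = (11, -10),  |d|² = 221;  R = 4+4 = 8,  c = 221−8² = 157
v_rel = (-2, 5),  |v_rel|² = 29;  v_rel·d = (-2)·(11) + (5)·(-10) = -72
29·t² + 144·t + 157 = 0  ⇒  m = (-72)² − 29·157 = 631
m = 631 > 0,  v_rel·d = -72 < 0  ⇒  outside

inside=no margin=631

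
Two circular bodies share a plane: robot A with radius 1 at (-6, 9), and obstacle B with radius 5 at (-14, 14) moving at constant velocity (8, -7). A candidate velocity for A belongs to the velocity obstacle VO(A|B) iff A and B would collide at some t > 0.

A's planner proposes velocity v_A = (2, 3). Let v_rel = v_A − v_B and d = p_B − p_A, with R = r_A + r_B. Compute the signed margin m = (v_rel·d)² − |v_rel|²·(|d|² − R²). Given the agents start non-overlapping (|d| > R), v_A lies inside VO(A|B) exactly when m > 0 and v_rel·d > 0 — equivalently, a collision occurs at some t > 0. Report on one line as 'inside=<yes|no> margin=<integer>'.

d = (-8, 5),  |d|² = 89;  R = 1+5 = 6,  c = 89−6² = 53
v_rel = (-6, 10),  |v_rel|² = 136;  v_rel·d = (-6)·(-8) + (10)·(5) = 98
136·t² − 196·t + 53 = 0  ⇒  m = 98² − 136·53 = 2396
m = 2396 > 0,  v_rel·d = 98 > 0  ⇒  inside

inside=yes margin=2396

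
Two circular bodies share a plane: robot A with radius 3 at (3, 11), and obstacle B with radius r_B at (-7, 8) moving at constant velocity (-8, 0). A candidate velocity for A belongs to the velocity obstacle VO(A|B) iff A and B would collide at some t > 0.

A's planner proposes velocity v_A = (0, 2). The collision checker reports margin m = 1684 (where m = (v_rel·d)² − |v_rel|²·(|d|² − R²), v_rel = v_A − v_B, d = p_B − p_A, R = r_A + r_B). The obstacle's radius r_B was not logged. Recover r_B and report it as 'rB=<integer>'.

m = 1684
d = (-10, -3);  v_rel = (8, 2),  |v_rel|² = 68
v_rel×d = (8)·(-3) − (2)·(-10) = -4
since m = R²·68 − (-4)²:  R² = (16 + 1684) / 68 = 25
R = √25 = 5  ⇒  r_B = 5 − 3 = 2

rB=2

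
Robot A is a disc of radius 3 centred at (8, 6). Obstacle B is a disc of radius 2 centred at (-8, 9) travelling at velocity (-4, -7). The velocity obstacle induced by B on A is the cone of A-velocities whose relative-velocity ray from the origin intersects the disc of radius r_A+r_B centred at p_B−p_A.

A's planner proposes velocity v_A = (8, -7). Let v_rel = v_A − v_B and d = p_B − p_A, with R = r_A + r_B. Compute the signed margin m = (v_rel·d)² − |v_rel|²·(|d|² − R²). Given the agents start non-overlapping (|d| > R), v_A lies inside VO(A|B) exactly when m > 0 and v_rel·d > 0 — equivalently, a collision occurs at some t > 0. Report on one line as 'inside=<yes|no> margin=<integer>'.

d = (-16, 3),  |d|² = 265;  R = 3+2 = 5,  c = 265−5² = 240
v_rel = (12, 0),  |v_rel|² = 144;  v_rel·d = (12)·(-16) + (0)·(3) = -192
144·t² + 384·t + 240 = 0  ⇒  m = (-192)² − 144·240 = 2304
m = 2304 > 0,  v_rel·d = -192 < 0  ⇒  outside

inside=no margin=2304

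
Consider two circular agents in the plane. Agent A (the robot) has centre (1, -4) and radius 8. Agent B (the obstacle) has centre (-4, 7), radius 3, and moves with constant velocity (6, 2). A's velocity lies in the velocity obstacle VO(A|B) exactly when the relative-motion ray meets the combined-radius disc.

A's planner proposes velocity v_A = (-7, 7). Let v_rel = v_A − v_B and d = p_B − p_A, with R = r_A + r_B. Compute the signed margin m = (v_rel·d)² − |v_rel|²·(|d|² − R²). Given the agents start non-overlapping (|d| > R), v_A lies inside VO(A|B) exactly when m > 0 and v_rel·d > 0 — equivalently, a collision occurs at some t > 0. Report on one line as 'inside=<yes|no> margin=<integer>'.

d = (-5, 11),  |d|² = 146;  R = 8+3 = 11,  c = 146−11² = 25
v_rel = (-13, 5),  |v_rel|² = 194;  v_rel·d = (-13)·(-5) + (5)·(11) = 120
194·t² − 240·t + 25 = 0  ⇒  m = 120² − 194·25 = 9550
m = 9550 > 0,  v_rel·d = 120 > 0  ⇒  inside

inside=yes margin=9550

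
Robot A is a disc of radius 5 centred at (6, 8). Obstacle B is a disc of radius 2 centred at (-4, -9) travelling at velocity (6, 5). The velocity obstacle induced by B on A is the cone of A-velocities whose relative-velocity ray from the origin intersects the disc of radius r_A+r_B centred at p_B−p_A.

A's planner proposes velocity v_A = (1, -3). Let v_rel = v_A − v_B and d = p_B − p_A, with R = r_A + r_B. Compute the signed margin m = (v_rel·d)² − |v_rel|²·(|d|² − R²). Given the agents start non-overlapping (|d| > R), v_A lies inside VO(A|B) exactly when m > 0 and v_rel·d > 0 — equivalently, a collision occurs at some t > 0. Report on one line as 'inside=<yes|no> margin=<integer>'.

d = (-10, -17),  |d|² = 389;  R = 5+2 = 7,  c = 389−7² = 340
v_rel = (-5, -8),  |v_rel|² = 89;  v_rel·d = (-5)·(-10) + (-8)·(-17) = 186
89·t² − 372·t + 340 = 0  ⇒  m = 186² − 89·340 = 4336
m = 4336 > 0,  v_rel·d = 186 > 0  ⇒  inside

inside=yes margin=4336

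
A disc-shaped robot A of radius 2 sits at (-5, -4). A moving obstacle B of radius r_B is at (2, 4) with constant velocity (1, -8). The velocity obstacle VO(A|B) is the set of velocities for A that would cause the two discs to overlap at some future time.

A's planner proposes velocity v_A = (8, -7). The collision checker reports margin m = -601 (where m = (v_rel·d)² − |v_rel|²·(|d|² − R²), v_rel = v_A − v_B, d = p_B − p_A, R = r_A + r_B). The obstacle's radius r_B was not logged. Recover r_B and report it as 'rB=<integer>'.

m = -601
d = (7, 8);  v_rel = (7, 1),  |v_rel|² = 50
v_rel×d = (7)·(8) − (1)·(7) = 49
since m = R²·50 − 49²:  R² = (2401 + -601) / 50 = 36
R = √36 = 6  ⇒  r_B = 6 − 2 = 4

rB=4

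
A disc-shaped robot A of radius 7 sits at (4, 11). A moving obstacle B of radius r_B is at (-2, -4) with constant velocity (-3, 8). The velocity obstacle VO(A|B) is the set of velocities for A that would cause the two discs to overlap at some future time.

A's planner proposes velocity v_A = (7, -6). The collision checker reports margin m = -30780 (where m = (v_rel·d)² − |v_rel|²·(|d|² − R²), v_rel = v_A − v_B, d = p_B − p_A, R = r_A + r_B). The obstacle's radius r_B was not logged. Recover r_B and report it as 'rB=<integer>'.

m = -30780
d = (-6, -15);  v_rel = (10, -14),  |v_rel|² = 296
v_rel×d = (10)·(-15) − (-14)·(-6) = -234
since m = R²·296 − (-234)²:  R² = (54756 + -30780) / 296 = 81
R = √81 = 9  ⇒  r_B = 9 − 7 = 2

rB=2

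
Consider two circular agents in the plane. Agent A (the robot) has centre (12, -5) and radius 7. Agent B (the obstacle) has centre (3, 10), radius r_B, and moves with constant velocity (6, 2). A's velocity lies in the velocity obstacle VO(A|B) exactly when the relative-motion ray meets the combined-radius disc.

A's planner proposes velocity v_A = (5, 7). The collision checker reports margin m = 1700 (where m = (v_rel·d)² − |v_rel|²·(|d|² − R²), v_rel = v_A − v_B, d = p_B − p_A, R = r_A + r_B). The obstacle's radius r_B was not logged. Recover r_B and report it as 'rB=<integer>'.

m = 1700
d = (-9, 15);  v_rel = (-1, 5),  |v_rel|² = 26
v_rel×d = (-1)·(15) − (5)·(-9) = 30
since m = R²·26 − 30²:  R² = (900 + 1700) / 26 = 100
R = √100 = 10  ⇒  r_B = 10 − 7 = 3

rB=3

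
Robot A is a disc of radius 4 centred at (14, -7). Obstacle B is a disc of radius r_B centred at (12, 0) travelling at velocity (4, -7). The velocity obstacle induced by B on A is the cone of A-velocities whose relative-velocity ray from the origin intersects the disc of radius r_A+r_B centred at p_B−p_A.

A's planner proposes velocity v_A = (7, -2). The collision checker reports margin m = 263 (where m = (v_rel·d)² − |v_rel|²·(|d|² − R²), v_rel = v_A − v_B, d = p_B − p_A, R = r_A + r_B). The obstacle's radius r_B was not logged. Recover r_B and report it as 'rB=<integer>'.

m = 263
d = (-2, 7);  v_rel = (3, 5),  |v_rel|² = 34
v_rel×d = (3)·(7) − (5)·(-2) = 31
since m = R²·34 − 31²:  R² = (961 + 263) / 34 = 36
R = √36 = 6  ⇒  r_B = 6 − 4 = 2

rB=2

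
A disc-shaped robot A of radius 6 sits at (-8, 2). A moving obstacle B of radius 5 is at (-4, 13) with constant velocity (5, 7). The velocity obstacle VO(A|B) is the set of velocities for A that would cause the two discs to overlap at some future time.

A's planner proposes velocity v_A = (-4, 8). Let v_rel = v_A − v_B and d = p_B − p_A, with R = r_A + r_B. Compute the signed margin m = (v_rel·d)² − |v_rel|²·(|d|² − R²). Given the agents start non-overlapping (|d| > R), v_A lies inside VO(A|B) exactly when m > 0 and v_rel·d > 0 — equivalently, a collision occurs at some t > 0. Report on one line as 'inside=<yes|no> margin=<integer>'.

d = (4, 11),  |d|² = 137;  R = 6+5 = 11,  c = 137−11² = 16
v_rel = (-9, 1),  |v_rel|² = 82;  v_rel·d = (-9)·(4) + (1)·(11) = -25
82·t² + 50·t + 16 = 0  ⇒  m = (-25)² − 82·16 = -687
m = -687 < 0,  v_rel·d = -25 < 0  ⇒  outside

inside=no margin=-687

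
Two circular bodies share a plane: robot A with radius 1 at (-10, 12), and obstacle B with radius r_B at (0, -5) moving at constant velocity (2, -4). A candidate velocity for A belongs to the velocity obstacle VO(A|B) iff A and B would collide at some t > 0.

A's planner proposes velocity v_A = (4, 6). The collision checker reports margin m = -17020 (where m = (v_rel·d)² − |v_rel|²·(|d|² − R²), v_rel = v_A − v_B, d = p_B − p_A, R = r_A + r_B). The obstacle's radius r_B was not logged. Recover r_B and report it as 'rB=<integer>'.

m = -17020
d = (10, -17);  v_rel = (2, 10),  |v_rel|² = 104
v_rel×d = (2)·(-17) − (10)·(10) = -134
since m = R²·104 − (-134)²:  R² = (17956 + -17020) / 104 = 9
R = √9 = 3  ⇒  r_B = 3 − 1 = 2

rB=2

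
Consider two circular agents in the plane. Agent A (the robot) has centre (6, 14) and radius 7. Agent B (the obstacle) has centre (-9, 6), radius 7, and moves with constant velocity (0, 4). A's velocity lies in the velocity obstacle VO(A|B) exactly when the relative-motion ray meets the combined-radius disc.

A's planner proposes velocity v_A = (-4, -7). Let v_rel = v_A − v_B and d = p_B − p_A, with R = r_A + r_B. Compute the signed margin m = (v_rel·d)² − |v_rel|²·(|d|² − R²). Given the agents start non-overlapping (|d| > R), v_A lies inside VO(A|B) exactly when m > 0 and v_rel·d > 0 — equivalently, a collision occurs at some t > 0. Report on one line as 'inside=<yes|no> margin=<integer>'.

d = (-15, -8),  |d|² = 289;  R = 7+7 = 14,  c = 289−14² = 93
v_rel = (-4, -11),  |v_rel|² = 137;  v_rel·d = (-4)·(-15) + (-11)·(-8) = 148
137·t² − 296·t + 93 = 0  ⇒  m = 148² − 137·93 = 9163
m = 9163 > 0,  v_rel·d = 148 > 0  ⇒  inside

inside=yes margin=9163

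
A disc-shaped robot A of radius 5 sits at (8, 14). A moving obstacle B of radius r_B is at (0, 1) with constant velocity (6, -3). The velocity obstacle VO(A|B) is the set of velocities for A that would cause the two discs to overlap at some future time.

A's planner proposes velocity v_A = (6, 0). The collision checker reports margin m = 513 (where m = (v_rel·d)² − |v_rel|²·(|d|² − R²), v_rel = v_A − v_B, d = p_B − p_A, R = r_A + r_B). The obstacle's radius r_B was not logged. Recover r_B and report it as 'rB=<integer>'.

m = 513
d = (-8, -13);  v_rel = (0, 3),  |v_rel|² = 9
v_rel×d = (0)·(-13) − (3)·(-8) = 24
since m = R²·9 − 24²:  R² = (576 + 513) / 9 = 121
R = √121 = 11  ⇒  r_B = 11 − 5 = 6

rB=6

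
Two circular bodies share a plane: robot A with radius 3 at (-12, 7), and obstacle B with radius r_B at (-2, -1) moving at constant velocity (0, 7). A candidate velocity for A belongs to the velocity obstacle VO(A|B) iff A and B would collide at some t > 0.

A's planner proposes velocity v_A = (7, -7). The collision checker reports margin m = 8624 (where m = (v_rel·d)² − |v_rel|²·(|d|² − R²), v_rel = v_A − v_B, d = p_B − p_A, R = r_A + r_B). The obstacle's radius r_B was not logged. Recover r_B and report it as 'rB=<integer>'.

m = 8624
d = (10, -8);  v_rel = (7, -14),  |v_rel|² = 245
v_rel×d = (7)·(-8) − (-14)·(10) = 84
since m = R²·245 − 84²:  R² = (7056 + 8624) / 245 = 64
R = √64 = 8  ⇒  r_B = 8 − 3 = 5

rB=5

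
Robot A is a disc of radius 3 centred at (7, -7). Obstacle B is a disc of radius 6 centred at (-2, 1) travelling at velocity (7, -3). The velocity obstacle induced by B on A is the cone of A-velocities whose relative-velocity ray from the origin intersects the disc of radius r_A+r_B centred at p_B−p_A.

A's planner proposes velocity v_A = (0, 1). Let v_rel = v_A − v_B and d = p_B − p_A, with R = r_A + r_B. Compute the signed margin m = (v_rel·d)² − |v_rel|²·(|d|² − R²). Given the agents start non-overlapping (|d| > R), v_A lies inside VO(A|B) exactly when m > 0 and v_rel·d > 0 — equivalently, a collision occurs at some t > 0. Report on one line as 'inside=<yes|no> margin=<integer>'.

d = (-9, 8),  |d|² = 145;  R = 3+6 = 9,  c = 145−9² = 64
v_rel = (-7, 4),  |v_rel|² = 65;  v_rel·d = (-7)·(-9) + (4)·(8) = 95
65·t² − 190·t + 64 = 0  ⇒  m = 95² − 65·64 = 4865
m = 4865 > 0,  v_rel·d = 95 > 0  ⇒  inside

inside=yes margin=4865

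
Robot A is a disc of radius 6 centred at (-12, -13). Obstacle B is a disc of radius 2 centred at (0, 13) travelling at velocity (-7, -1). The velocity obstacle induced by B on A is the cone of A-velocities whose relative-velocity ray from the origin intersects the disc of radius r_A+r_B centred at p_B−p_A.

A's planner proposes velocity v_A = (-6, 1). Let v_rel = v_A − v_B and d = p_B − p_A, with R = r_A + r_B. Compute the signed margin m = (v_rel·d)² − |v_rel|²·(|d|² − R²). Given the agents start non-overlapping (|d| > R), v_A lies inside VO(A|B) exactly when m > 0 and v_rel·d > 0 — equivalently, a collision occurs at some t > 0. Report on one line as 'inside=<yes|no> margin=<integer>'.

d = (12, 26),  |d|² = 820;  R = 6+2 = 8,  c = 820−8² = 756
v_rel = (1, 2),  |v_rel|² = 5;  v_rel·d = (1)·(12) + (2)·(26) = 64
5·t² − 128·t + 756 = 0  ⇒  m = 64² − 5·756 = 316
m = 316 > 0,  v_rel·d = 64 > 0  ⇒  inside

inside=yes margin=316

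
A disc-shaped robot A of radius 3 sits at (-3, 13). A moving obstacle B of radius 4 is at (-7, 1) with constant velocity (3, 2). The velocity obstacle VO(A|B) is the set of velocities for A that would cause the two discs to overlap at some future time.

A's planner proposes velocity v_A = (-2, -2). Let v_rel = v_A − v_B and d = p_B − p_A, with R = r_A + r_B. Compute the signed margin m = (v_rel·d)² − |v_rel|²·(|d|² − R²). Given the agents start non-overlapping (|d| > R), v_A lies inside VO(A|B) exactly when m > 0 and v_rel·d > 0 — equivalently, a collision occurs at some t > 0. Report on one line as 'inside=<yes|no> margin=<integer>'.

d = (-4, -12),  |d|² = 160;  R = 3+4 = 7,  c = 160−7² = 111
v_rel = (-5, -4),  |v_rel|² = 41;  v_rel·d = (-5)·(-4) + (-4)·(-12) = 68
41·t² − 136·t + 111 = 0  ⇒  m = 68² − 41·111 = 73
m = 73 > 0,  v_rel·d = 68 > 0  ⇒  inside

inside=yes margin=73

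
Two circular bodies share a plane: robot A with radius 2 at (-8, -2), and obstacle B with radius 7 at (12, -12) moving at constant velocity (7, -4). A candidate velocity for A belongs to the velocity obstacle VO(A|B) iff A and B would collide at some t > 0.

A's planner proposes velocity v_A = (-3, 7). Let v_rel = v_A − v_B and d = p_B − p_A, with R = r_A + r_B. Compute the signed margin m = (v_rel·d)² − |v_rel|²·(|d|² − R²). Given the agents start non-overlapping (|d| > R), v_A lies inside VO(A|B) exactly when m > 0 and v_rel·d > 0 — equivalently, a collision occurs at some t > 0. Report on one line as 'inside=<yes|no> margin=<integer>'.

d = (20, -10),  |d|² = 500;  R = 2+7 = 9,  c = 500−9² = 419
v_rel = (-10, 11),  |v_rel|² = 221;  v_rel·d = (-10)·(20) + (11)·(-10) = -310
221·t² + 620·t + 419 = 0  ⇒  m = (-310)² − 221·419 = 3501
m = 3501 > 0,  v_rel·d = -310 < 0  ⇒  outside

inside=no margin=3501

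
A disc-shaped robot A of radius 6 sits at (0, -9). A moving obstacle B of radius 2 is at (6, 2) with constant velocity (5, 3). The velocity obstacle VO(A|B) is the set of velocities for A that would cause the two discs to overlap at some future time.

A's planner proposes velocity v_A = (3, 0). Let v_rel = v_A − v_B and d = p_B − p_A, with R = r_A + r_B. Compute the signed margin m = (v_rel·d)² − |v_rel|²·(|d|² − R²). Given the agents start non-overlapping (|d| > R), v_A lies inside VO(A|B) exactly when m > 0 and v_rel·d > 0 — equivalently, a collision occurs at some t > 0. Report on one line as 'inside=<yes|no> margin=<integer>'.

d = (6, 11),  |d|² = 157;  R = 6+2 = 8,  c = 157−8² = 93
v_rel = (-2, -3),  |v_rel|² = 13;  v_rel·d = (-2)·(6) + (-3)·(11) = -45
13·t² + 90·t + 93 = 0  ⇒  m = (-45)² − 13·93 = 816
m = 816 > 0,  v_rel·d = -45 < 0  ⇒  outside

inside=no margin=816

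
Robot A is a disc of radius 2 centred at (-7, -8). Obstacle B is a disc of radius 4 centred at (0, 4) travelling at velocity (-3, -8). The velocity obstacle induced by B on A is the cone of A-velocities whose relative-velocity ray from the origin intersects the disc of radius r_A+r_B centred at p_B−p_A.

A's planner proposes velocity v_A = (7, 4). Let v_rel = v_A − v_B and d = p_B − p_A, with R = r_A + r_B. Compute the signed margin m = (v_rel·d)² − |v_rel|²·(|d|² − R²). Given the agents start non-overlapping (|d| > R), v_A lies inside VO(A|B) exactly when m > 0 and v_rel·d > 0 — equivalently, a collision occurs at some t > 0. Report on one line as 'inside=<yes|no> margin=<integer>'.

d = (7, 12),  |d|² = 193;  R = 2+4 = 6,  c = 193−6² = 157
v_rel = (10, 12),  |v_rel|² = 244;  v_rel·d = (10)·(7) + (12)·(12) = 214
244·t² − 428·t + 157 = 0  ⇒  m = 214² − 244·157 = 7488
m = 7488 > 0,  v_rel·d = 214 > 0  ⇒  inside

inside=yes margin=7488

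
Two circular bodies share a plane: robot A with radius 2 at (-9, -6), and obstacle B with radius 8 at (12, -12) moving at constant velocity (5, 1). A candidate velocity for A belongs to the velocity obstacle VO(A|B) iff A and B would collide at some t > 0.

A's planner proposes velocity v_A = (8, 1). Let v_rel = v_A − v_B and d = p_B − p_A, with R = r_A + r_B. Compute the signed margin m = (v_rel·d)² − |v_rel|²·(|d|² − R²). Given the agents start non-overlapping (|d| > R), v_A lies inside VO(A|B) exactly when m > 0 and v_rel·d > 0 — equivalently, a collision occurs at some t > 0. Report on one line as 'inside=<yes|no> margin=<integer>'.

d = (21, -6),  |d|² = 477;  R = 2+8 = 10,  c = 477−10² = 377
v_rel = (3, 0),  |v_rel|² = 9;  v_rel·d = (3)·(21) + (0)·(-6) = 63
9·t² − 126·t + 377 = 0  ⇒  m = 63² − 9·377 = 576
m = 576 > 0,  v_rel·d = 63 > 0  ⇒  inside

inside=yes margin=576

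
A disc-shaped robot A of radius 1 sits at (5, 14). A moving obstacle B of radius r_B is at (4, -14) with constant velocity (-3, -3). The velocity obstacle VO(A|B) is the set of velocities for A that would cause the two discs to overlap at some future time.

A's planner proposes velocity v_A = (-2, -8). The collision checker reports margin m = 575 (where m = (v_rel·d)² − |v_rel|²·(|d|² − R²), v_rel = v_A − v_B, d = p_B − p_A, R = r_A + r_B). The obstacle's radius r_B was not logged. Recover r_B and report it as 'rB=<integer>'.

m = 575
d = (-1, -28);  v_rel = (1, -5),  |v_rel|² = 26
v_rel×d = (1)·(-28) − (-5)·(-1) = -33
since m = R²·26 − (-33)²:  R² = (1089 + 575) / 26 = 64
R = √64 = 8  ⇒  r_B = 8 − 1 = 7

rB=7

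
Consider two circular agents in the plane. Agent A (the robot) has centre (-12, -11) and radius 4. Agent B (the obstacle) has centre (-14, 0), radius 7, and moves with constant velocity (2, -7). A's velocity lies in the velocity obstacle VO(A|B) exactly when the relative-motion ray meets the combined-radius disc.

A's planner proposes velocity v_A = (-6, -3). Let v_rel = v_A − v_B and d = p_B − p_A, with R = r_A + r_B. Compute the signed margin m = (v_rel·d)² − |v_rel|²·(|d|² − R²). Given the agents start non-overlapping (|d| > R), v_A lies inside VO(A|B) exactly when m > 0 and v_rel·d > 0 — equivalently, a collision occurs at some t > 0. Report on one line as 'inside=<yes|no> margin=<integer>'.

d = (-2, 11),  |d|² = 125;  R = 4+7 = 11,  c = 125−11² = 4
v_rel = (-8, 4),  |v_rel|² = 80;  v_rel·d = (-8)·(-2) + (4)·(11) = 60
80·t² − 120·t + 4 = 0  ⇒  m = 60² − 80·4 = 3280
m = 3280 > 0,  v_rel·d = 60 > 0  ⇒  inside

inside=yes margin=3280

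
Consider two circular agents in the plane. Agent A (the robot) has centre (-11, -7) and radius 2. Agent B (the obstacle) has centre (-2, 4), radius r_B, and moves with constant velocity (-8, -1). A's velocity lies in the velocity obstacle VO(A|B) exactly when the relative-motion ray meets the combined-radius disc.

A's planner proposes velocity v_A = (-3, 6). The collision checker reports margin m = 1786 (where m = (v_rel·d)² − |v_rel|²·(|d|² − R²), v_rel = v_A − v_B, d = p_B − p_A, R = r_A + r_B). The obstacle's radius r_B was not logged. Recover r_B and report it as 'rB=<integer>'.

m = 1786
d = (9, 11);  v_rel = (5, 7),  |v_rel|² = 74
v_rel×d = (5)·(11) − (7)·(9) = -8
since m = R²·74 − (-8)²:  R² = (64 + 1786) / 74 = 25
R = √25 = 5  ⇒  r_B = 5 − 2 = 3

rB=3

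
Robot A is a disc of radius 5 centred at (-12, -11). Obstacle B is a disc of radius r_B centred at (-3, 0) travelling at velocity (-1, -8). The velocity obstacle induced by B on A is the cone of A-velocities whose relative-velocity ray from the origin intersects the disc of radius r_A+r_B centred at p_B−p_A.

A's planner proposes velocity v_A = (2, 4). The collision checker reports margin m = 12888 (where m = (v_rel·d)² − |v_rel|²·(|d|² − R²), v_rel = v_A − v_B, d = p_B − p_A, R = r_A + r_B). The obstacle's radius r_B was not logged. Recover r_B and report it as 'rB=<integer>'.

m = 12888
d = (9, 11);  v_rel = (3, 12),  |v_rel|² = 153
v_rel×d = (3)·(11) − (12)·(9) = -75
since m = R²·153 − (-75)²:  R² = (5625 + 12888) / 153 = 121
R = √121 = 11  ⇒  r_B = 11 − 5 = 6

rB=6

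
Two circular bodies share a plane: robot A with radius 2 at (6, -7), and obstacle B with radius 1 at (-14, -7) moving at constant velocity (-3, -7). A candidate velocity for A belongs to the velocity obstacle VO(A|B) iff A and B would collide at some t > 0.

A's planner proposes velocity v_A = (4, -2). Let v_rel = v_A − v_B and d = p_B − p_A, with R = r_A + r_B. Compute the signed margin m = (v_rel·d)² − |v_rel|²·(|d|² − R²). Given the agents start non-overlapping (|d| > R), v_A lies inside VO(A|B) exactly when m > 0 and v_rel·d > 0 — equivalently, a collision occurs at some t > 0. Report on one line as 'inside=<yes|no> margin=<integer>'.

d = (-20, 0),  |d|² = 400;  R = 2+1 = 3,  c = 400−3² = 391
v_rel = (7, 5),  |v_rel|² = 74;  v_rel·d = (7)·(-20) + (5)·(0) = -140
74·t² + 280·t + 391 = 0  ⇒  m = (-140)² − 74·391 = -9334
m = -9334 < 0,  v_rel·d = -140 < 0  ⇒  outside

inside=no margin=-9334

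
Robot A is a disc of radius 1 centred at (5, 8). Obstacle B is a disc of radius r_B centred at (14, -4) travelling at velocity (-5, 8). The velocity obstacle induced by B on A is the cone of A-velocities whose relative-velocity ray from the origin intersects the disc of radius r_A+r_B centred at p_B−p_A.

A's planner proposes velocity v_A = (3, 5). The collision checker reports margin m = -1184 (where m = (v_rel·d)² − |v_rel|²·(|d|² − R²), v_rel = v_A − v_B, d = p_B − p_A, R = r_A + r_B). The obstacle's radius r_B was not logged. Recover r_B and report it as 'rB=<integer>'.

m = -1184
d = (9, -12);  v_rel = (8, -3),  |v_rel|² = 73
v_rel×d = (8)·(-12) − (-3)·(9) = -69
since m = R²·73 − (-69)²:  R² = (4761 + -1184) / 73 = 49
R = √49 = 7  ⇒  r_B = 7 − 1 = 6

rB=6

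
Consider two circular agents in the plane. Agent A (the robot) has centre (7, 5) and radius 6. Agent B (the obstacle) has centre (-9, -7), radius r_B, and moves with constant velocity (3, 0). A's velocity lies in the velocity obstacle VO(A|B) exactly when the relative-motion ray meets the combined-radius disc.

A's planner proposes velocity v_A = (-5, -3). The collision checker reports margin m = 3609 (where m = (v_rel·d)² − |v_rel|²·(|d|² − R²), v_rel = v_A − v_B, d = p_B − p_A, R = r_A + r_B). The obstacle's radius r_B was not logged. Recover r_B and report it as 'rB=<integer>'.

m = 3609
d = (-16, -12);  v_rel = (-8, -3),  |v_rel|² = 73
v_rel×d = (-8)·(-12) − (-3)·(-16) = 48
since m = R²·73 − 48²:  R² = (2304 + 3609) / 73 = 81
R = √81 = 9  ⇒  r_B = 9 − 6 = 3

rB=3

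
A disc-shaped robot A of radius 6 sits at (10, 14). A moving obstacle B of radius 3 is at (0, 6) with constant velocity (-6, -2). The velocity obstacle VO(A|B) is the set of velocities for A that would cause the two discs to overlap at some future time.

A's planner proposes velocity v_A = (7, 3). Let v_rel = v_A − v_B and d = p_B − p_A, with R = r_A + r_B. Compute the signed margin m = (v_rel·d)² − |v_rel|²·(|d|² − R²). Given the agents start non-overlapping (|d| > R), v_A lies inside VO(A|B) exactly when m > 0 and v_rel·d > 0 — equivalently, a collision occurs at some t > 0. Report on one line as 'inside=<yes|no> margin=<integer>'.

d = (-10, -8),  |d|² = 164;  R = 6+3 = 9,  c = 164−9² = 83
v_rel = (13, 5),  |v_rel|² = 194;  v_rel·d = (13)·(-10) + (5)·(-8) = -170
194·t² + 340·t + 83 = 0  ⇒  m = (-170)² − 194·83 = 12798
m = 12798 > 0,  v_rel·d = -170 < 0  ⇒  outside

inside=no margin=12798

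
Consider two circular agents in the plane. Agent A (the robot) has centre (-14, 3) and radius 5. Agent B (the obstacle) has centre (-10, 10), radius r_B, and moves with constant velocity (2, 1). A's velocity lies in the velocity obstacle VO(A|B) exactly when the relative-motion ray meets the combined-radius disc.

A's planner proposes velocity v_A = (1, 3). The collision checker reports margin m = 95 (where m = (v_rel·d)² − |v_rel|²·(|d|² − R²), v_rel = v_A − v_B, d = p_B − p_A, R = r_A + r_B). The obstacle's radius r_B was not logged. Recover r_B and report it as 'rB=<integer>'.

m = 95
d = (4, 7);  v_rel = (-1, 2),  |v_rel|² = 5
v_rel×d = (-1)·(7) − (2)·(4) = -15
since m = R²·5 − (-15)²:  R² = (225 + 95) / 5 = 64
R = √64 = 8  ⇒  r_B = 8 − 5 = 3

rB=3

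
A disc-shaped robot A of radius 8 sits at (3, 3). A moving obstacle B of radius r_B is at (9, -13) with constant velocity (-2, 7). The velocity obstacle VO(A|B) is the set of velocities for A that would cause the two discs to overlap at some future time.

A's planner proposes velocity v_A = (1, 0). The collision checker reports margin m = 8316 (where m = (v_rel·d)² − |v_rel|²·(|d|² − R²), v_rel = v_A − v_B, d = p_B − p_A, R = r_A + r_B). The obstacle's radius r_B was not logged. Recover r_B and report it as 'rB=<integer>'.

m = 8316
d = (6, -16);  v_rel = (3, -7),  |v_rel|² = 58
v_rel×d = (3)·(-16) − (-7)·(6) = -6
since m = R²·58 − (-6)²:  R² = (36 + 8316) / 58 = 144
R = √144 = 12  ⇒  r_B = 12 − 8 = 4

rB=4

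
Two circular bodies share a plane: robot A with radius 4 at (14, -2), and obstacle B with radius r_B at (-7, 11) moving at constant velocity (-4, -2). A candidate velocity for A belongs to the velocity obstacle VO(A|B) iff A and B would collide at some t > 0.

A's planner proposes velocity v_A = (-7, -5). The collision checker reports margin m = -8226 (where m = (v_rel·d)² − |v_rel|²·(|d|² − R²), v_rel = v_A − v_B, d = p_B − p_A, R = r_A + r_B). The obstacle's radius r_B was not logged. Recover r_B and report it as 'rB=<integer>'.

m = -8226
d = (-21, 13);  v_rel = (-3, -3),  |v_rel|² = 18
v_rel×d = (-3)·(13) − (-3)·(-21) = -102
since m = R²·18 − (-102)²:  R² = (10404 + -8226) / 18 = 121
R = √121 = 11  ⇒  r_B = 11 − 4 = 7

rB=7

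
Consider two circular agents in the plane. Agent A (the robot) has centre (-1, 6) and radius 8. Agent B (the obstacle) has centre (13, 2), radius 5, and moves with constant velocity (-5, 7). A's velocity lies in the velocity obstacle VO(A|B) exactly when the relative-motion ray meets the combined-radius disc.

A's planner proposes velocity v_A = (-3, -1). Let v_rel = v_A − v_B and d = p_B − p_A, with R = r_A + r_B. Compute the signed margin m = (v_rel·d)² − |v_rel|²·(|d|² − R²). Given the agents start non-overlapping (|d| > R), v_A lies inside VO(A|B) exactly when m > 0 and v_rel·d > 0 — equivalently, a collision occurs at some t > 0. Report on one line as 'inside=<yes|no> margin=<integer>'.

d = (14, -4),  |d|² = 212;  R = 8+5 = 13,  c = 212−13² = 43
v_rel = (2, -8),  |v_rel|² = 68;  v_rel·d = (2)·(14) + (-8)·(-4) = 60
68·t² − 120·t + 43 = 0  ⇒  m = 60² − 68·43 = 676
m = 676 > 0,  v_rel·d = 60 > 0  ⇒  inside

inside=yes margin=676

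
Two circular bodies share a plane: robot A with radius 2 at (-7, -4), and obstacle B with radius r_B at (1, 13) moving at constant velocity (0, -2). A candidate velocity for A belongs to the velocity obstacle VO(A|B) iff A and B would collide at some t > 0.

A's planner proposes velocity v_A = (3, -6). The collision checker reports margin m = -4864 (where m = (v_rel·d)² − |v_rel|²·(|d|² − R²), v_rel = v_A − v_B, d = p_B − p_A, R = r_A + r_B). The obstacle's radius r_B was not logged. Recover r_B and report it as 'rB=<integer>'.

m = -4864
d = (8, 17);  v_rel = (3, -4),  |v_rel|² = 25
v_rel×d = (3)·(17) − (-4)·(8) = 83
since m = R²·25 − 83²:  R² = (6889 + -4864) / 25 = 81
R = √81 = 9  ⇒  r_B = 9 − 2 = 7

rB=7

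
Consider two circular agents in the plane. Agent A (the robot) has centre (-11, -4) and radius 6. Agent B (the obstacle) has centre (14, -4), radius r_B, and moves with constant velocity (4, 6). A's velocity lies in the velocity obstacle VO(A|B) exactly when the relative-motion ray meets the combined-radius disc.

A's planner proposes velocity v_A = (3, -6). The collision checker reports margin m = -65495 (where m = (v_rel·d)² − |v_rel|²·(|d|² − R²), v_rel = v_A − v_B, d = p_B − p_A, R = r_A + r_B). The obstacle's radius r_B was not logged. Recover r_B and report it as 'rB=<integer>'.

m = -65495
d = (25, 0);  v_rel = (-1, -12),  |v_rel|² = 145
v_rel×d = (-1)·(0) − (-12)·(25) = 300
since m = R²·145 − 300²:  R² = (90000 + -65495) / 145 = 169
R = √169 = 13  ⇒  r_B = 13 − 6 = 7

rB=7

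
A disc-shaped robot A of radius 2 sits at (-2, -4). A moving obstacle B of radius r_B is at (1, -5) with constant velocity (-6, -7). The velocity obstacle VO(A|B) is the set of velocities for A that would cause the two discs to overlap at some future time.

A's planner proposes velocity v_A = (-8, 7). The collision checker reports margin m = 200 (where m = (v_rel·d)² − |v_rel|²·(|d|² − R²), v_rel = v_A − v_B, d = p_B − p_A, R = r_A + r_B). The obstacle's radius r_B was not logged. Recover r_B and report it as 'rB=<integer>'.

m = 200
d = (3, -1);  v_rel = (-2, 14),  |v_rel|² = 200
v_rel×d = (-2)·(-1) − (14)·(3) = -40
since m = R²·200 − (-40)²:  R² = (1600 + 200) / 200 = 9
R = √9 = 3  ⇒  r_B = 3 − 2 = 1

rB=1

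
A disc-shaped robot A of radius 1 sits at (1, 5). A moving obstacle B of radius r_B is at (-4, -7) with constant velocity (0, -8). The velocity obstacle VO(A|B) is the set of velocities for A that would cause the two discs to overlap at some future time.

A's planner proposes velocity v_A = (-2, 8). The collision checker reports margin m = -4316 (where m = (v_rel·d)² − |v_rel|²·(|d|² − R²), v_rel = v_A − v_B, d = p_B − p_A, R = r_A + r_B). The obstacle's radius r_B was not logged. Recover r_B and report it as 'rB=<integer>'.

m = -4316
d = (-5, -12);  v_rel = (-2, 16),  |v_rel|² = 260
v_rel×d = (-2)·(-12) − (16)·(-5) = 104
since m = R²·260 − 104²:  R² = (10816 + -4316) / 260 = 25
R = √25 = 5  ⇒  r_B = 5 − 1 = 4

rB=4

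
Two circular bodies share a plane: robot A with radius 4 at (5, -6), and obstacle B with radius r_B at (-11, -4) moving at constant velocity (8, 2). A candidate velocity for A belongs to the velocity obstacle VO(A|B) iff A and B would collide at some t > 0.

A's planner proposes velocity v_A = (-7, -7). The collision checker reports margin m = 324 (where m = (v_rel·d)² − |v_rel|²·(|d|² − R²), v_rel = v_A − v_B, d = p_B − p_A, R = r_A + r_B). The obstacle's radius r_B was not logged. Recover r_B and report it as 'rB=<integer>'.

m = 324
d = (-16, 2);  v_rel = (-15, -9),  |v_rel|² = 306
v_rel×d = (-15)·(2) − (-9)·(-16) = -174
since m = R²·306 − (-174)²:  R² = (30276 + 324) / 306 = 100
R = √100 = 10  ⇒  r_B = 10 − 4 = 6

rB=6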